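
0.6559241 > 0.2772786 True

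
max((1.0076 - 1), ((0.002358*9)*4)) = 0.084888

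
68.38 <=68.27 False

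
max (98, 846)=846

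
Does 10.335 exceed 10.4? No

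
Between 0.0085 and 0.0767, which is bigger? 0.0767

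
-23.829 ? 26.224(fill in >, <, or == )<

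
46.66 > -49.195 True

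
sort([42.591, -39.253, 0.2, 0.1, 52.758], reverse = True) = [52.758, 42.591, 0.2, 0.1, -39.253]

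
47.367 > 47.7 False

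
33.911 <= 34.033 True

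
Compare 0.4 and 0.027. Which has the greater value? 0.4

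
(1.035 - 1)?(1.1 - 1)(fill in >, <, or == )<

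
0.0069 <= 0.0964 True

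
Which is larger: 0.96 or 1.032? 1.032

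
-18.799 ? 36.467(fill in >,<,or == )<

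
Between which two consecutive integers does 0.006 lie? 0 and 1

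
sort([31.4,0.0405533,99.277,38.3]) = [0.0405533,31.4,38.3,99.277]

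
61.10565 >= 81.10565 False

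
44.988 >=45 False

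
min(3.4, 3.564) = 3.4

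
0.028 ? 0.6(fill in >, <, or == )<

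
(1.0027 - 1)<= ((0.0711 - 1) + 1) True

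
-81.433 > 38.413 False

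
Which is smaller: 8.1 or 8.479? 8.1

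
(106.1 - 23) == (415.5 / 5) True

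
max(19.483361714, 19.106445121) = 19.483361714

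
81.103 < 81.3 True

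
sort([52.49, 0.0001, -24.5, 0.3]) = [-24.5, 0.0001, 0.3, 52.49]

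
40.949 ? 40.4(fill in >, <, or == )>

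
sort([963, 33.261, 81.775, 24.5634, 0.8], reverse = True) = [963, 81.775, 33.261, 24.5634, 0.8]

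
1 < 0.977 False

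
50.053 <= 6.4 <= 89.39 False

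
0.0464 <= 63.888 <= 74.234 True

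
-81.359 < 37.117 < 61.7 True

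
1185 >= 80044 False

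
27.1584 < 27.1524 False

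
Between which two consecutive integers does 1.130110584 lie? 1 and 2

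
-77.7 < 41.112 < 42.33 True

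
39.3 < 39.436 True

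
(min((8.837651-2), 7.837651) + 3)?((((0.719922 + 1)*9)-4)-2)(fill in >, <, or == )>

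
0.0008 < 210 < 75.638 False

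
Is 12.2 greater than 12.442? No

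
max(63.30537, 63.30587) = 63.30587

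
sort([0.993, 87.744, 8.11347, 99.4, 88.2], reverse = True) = [99.4, 88.2, 87.744, 8.11347, 0.993]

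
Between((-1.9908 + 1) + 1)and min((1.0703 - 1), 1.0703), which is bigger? min((1.0703 - 1), 1.0703)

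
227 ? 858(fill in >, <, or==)<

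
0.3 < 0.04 False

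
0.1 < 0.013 False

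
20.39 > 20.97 False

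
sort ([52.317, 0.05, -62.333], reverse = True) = [52.317, 0.05, -62.333]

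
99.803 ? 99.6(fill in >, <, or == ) >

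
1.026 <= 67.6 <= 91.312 True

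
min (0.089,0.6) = 0.089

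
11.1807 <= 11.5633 True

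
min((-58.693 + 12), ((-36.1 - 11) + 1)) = -46.693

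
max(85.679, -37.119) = 85.679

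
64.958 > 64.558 True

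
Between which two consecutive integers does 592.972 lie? 592 and 593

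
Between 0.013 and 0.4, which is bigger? 0.4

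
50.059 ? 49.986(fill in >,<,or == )>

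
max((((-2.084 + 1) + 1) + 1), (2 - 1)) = 1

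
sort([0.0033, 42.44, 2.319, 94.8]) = [0.0033, 2.319, 42.44, 94.8]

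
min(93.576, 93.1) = 93.1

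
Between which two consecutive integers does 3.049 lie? 3 and 4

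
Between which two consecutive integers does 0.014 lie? 0 and 1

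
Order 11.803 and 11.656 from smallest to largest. 11.656, 11.803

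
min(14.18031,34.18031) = 14.18031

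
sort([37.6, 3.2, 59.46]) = [3.2, 37.6, 59.46]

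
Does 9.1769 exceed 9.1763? Yes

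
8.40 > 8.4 False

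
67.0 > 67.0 False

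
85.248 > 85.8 False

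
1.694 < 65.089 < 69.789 True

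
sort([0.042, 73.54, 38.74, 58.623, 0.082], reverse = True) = [73.54, 58.623, 38.74, 0.082, 0.042]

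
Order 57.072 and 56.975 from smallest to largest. 56.975, 57.072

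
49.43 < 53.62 True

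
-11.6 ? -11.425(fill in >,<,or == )<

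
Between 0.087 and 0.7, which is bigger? 0.7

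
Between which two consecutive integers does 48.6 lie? 48 and 49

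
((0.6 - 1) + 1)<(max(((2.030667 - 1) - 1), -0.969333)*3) False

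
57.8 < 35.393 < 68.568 False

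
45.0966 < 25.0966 False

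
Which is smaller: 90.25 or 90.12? 90.12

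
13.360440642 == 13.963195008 False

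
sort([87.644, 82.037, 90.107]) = [82.037, 87.644, 90.107]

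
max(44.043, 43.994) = 44.043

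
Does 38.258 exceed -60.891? Yes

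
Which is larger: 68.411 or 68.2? 68.411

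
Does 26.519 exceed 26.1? Yes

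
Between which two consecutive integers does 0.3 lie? 0 and 1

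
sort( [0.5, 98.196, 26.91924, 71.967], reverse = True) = [98.196, 71.967, 26.91924, 0.5]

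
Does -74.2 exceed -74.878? Yes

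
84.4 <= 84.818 True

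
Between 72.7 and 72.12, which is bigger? 72.7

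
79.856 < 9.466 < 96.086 False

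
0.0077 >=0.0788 False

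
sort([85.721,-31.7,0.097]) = [-31.7,0.097,85.721]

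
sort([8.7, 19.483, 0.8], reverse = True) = [19.483, 8.7, 0.8]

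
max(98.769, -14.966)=98.769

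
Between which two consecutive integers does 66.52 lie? 66 and 67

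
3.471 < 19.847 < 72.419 True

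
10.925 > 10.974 False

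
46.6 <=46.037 False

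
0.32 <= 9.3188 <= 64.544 True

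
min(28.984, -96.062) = -96.062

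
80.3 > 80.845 False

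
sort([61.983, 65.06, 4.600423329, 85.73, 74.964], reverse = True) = [85.73, 74.964, 65.06, 61.983, 4.600423329]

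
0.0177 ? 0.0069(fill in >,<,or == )>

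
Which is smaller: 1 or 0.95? 0.95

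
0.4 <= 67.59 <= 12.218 False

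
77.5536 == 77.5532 False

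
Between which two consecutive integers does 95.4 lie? 95 and 96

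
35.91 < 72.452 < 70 False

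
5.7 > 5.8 False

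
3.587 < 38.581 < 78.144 True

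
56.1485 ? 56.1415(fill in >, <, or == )>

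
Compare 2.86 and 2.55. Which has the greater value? 2.86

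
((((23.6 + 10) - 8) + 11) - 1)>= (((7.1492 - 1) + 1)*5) False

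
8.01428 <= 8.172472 True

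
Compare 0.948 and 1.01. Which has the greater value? 1.01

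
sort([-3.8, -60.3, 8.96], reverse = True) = [8.96, -3.8, -60.3]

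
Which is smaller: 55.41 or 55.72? 55.41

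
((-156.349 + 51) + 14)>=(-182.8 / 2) True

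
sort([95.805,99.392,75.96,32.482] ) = [32.482,75.96,95.805,99.392]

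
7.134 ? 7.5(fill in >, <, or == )<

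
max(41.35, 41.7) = 41.7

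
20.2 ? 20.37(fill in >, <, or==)<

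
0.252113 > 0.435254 False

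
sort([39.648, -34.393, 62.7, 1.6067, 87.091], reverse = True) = [87.091, 62.7, 39.648, 1.6067, -34.393]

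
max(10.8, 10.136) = 10.8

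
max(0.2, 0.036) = 0.2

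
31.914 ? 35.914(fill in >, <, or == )<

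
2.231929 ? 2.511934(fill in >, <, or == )<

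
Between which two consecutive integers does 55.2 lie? 55 and 56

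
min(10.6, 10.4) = 10.4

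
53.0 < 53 False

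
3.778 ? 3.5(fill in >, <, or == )>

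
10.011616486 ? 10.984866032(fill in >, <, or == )<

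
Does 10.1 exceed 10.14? No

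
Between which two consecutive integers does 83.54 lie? 83 and 84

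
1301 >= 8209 False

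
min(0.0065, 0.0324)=0.0065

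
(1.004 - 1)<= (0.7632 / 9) True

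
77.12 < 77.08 False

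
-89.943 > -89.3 False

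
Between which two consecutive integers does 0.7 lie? 0 and 1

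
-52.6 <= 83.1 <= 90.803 True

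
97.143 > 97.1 True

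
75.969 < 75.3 False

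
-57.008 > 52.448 False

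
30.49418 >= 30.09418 True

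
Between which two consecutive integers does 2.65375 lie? 2 and 3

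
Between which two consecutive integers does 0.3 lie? 0 and 1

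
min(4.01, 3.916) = 3.916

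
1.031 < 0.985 False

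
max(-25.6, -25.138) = -25.138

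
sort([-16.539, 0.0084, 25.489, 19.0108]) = [-16.539, 0.0084, 19.0108, 25.489]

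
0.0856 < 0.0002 False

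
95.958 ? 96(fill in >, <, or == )<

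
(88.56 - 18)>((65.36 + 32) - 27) True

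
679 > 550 True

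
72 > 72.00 False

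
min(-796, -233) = -796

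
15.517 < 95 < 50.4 False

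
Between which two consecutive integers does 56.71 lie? 56 and 57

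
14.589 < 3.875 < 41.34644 False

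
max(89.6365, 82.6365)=89.6365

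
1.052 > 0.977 True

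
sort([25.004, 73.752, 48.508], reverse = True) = [73.752, 48.508, 25.004]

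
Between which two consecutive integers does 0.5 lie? 0 and 1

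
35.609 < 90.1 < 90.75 True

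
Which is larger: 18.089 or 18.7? 18.7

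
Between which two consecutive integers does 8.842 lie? 8 and 9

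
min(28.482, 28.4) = 28.4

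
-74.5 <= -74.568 False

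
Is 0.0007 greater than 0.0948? No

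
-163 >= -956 True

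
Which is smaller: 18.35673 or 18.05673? 18.05673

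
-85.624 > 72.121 False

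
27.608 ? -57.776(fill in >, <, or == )>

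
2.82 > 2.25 True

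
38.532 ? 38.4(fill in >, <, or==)>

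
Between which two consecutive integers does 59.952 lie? 59 and 60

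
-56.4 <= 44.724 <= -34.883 False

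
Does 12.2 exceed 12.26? No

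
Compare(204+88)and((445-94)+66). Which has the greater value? ((445-94)+66)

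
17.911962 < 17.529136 False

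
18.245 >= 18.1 True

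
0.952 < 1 True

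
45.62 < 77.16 True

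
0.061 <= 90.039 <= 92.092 True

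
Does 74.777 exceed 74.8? No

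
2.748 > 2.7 True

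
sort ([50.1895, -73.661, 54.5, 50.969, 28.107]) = [-73.661, 28.107, 50.1895, 50.969, 54.5]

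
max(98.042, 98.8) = 98.8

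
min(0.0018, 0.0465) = 0.0018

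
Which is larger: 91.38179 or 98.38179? 98.38179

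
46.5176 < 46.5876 True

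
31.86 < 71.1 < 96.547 True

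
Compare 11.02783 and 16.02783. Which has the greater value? 16.02783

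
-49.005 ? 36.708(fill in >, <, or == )<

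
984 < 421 False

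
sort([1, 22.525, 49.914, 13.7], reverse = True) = [49.914, 22.525, 13.7, 1]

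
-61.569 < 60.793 True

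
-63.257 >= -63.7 True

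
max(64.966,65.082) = 65.082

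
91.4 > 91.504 False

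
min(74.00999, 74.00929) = 74.00929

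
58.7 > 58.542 True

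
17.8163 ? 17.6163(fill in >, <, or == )>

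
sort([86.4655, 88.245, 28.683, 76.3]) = [28.683, 76.3, 86.4655, 88.245]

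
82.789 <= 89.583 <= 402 True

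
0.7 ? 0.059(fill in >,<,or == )>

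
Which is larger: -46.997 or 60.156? 60.156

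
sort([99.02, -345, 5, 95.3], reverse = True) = [99.02, 95.3, 5, -345]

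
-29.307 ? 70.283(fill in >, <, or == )<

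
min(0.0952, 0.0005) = 0.0005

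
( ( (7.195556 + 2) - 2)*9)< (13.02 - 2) False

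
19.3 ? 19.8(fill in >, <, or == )<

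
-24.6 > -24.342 False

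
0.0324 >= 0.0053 True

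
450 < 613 True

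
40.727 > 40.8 False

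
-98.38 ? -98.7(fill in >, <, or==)>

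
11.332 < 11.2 False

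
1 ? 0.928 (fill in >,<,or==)>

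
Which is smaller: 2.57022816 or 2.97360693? 2.57022816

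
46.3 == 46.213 False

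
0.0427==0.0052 False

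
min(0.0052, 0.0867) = 0.0052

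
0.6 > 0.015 True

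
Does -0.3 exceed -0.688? Yes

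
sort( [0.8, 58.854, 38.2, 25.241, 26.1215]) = [0.8, 25.241, 26.1215, 38.2, 58.854]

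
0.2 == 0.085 False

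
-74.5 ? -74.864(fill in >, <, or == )>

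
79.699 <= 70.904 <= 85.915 False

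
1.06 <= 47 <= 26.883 False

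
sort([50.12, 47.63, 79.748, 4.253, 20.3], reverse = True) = [79.748, 50.12, 47.63, 20.3, 4.253]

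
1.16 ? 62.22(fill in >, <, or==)<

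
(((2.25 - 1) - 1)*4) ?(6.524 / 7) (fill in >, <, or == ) >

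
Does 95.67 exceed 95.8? No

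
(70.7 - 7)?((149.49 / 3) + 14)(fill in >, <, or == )<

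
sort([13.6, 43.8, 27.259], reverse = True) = [43.8, 27.259, 13.6]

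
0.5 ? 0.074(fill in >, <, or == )>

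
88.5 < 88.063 False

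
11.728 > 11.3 True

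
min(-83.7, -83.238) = -83.7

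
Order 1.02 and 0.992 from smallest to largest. 0.992, 1.02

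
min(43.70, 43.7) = 43.70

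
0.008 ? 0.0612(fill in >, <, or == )<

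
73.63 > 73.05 True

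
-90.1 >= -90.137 True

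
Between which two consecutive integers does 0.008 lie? 0 and 1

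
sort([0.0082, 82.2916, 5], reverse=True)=[82.2916, 5, 0.0082]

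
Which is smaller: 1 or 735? 1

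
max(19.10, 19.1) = 19.1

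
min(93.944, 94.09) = 93.944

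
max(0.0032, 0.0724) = 0.0724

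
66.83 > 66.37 True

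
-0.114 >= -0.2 True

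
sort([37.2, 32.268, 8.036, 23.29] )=[8.036, 23.29, 32.268, 37.2]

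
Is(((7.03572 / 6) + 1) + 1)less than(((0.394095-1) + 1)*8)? No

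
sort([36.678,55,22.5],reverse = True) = [55,36.678,22.5]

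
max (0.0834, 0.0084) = 0.0834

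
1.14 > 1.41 False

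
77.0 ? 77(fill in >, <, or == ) ==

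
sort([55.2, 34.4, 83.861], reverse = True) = [83.861, 55.2, 34.4]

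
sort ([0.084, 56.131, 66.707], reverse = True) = [66.707, 56.131, 0.084]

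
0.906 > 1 False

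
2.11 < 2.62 True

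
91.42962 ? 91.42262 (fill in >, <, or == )>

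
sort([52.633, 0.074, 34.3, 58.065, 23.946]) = [0.074, 23.946, 34.3, 52.633, 58.065]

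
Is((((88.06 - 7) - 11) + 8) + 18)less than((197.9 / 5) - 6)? No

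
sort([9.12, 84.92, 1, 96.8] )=[1, 9.12, 84.92, 96.8]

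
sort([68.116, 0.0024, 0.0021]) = [0.0021, 0.0024, 68.116]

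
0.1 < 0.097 False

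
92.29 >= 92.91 False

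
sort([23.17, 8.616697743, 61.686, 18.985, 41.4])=[8.616697743, 18.985, 23.17, 41.4, 61.686]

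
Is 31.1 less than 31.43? Yes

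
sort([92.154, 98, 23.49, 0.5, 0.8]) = [0.5, 0.8, 23.49, 92.154, 98]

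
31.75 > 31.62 True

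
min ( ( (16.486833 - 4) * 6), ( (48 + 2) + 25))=74.920998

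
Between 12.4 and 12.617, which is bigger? 12.617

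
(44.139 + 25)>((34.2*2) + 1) False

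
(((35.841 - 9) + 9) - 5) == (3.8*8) False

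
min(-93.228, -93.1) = -93.228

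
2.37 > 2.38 False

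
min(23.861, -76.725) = -76.725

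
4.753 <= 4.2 False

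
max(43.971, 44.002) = 44.002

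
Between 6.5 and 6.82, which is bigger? 6.82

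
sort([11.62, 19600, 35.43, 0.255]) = [0.255, 11.62, 35.43, 19600]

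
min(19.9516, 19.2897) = 19.2897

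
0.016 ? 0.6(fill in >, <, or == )<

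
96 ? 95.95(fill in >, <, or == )>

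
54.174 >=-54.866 True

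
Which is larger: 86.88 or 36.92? 86.88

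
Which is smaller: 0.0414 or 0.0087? 0.0087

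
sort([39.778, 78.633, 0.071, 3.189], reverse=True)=[78.633, 39.778, 3.189, 0.071]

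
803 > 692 True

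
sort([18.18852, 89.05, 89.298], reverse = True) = [89.298, 89.05, 18.18852]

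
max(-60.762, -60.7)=-60.7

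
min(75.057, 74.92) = 74.92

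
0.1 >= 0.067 True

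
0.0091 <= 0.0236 True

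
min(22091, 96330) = 22091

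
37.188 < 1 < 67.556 False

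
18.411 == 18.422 False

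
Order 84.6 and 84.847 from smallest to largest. 84.6, 84.847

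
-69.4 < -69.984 False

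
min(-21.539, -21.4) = -21.539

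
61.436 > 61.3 True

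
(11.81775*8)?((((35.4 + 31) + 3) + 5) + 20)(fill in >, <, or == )>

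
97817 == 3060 False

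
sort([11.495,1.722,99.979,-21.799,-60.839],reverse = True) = [99.979,11.495,1.722,-21.799,-60.839]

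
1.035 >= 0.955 True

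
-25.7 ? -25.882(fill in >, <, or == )>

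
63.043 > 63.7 False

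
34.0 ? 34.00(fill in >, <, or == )==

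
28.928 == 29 False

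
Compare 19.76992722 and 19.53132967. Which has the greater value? 19.76992722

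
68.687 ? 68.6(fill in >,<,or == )>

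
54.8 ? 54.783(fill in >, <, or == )>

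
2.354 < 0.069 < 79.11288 False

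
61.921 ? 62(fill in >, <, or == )<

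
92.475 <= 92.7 True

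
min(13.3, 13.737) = 13.3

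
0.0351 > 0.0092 True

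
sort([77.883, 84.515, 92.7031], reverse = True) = [92.7031, 84.515, 77.883]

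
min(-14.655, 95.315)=-14.655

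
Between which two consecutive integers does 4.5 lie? 4 and 5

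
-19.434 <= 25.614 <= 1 False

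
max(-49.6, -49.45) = -49.45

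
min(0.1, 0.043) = 0.043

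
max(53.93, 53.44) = 53.93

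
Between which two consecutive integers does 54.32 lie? 54 and 55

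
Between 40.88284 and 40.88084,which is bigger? 40.88284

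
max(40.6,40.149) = 40.6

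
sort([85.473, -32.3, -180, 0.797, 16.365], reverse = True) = [85.473, 16.365, 0.797, -32.3, -180]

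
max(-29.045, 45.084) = 45.084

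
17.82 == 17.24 False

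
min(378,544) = 378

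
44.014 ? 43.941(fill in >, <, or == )>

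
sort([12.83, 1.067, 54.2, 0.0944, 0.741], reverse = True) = [54.2, 12.83, 1.067, 0.741, 0.0944]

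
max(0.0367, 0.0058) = 0.0367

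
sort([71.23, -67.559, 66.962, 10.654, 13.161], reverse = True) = [71.23, 66.962, 13.161, 10.654, -67.559]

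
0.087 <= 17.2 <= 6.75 False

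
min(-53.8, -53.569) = -53.8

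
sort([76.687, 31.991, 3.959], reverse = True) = [76.687, 31.991, 3.959]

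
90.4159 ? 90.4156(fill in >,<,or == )>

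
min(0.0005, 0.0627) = 0.0005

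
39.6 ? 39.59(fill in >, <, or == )>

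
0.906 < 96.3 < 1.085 False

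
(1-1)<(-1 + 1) False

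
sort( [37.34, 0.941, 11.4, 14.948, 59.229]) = [0.941, 11.4, 14.948, 37.34, 59.229]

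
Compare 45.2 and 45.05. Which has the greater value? 45.2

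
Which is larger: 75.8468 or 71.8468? 75.8468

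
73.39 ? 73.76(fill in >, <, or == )<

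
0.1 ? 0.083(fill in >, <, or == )>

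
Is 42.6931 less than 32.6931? No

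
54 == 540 False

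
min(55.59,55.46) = 55.46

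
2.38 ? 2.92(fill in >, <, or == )<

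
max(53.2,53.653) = 53.653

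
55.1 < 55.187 True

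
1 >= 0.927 True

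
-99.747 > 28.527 False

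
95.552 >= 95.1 True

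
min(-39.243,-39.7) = -39.7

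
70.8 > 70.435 True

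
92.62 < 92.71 True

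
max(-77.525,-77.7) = -77.525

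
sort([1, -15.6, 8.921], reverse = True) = [8.921, 1, -15.6]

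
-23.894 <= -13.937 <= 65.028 True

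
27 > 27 False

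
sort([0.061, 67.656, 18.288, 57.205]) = [0.061, 18.288, 57.205, 67.656]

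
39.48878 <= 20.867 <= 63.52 False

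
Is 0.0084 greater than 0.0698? No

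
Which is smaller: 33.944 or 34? 33.944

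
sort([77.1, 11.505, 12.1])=[11.505, 12.1, 77.1]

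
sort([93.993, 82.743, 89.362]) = [82.743, 89.362, 93.993]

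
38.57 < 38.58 True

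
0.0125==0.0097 False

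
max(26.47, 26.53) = 26.53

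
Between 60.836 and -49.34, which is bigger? 60.836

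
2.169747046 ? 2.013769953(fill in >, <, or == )>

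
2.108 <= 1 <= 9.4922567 False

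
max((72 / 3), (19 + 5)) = 24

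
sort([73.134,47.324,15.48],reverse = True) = [73.134,47.324,15.48]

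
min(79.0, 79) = 79.0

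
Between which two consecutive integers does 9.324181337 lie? 9 and 10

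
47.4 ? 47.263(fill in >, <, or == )>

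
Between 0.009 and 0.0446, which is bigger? 0.0446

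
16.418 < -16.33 False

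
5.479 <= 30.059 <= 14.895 False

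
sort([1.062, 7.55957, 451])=[1.062, 7.55957, 451]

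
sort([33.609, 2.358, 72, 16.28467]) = [2.358, 16.28467, 33.609, 72]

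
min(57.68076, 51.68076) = 51.68076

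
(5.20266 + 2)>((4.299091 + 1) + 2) False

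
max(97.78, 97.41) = 97.78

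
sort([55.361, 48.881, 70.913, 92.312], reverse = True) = [92.312, 70.913, 55.361, 48.881]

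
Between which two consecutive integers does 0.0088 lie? 0 and 1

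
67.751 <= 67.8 True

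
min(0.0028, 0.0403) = 0.0028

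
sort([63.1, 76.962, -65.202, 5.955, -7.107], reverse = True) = [76.962, 63.1, 5.955, -7.107, -65.202]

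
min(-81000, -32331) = -81000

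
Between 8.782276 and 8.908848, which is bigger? 8.908848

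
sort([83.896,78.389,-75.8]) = [-75.8,78.389,83.896]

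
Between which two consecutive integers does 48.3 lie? 48 and 49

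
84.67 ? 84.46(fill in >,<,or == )>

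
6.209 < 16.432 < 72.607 True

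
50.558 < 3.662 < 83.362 False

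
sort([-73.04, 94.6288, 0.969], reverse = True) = [94.6288, 0.969, -73.04]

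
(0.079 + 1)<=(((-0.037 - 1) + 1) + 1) False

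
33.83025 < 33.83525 True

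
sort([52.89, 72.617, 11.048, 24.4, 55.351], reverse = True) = [72.617, 55.351, 52.89, 24.4, 11.048]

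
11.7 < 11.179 False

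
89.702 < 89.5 False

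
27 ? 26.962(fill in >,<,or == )>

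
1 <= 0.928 False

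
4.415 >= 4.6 False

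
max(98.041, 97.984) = 98.041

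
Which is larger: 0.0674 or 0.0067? 0.0674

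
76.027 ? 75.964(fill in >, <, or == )>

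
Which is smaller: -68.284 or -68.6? -68.6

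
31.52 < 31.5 False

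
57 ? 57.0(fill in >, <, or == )==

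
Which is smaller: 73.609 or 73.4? 73.4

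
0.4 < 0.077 False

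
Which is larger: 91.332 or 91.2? 91.332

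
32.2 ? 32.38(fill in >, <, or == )<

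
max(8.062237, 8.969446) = 8.969446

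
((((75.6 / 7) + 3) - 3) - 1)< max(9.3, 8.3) False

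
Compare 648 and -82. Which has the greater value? 648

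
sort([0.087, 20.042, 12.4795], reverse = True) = [20.042, 12.4795, 0.087]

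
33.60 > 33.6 False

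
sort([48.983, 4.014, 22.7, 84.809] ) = [4.014, 22.7, 48.983, 84.809]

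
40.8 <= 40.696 False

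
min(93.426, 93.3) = 93.3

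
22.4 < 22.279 False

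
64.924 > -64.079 True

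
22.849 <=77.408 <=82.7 True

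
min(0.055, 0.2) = 0.055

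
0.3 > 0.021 True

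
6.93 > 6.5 True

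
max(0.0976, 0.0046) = 0.0976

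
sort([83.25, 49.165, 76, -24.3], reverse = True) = [83.25, 76, 49.165, -24.3]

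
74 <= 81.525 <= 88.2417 True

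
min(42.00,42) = 42.00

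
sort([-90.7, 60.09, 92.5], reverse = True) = [92.5, 60.09, -90.7]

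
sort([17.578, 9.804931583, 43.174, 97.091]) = [9.804931583, 17.578, 43.174, 97.091]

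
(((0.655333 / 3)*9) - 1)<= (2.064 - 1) True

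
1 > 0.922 True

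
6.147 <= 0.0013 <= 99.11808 False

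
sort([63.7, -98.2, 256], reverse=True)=[256, 63.7, -98.2]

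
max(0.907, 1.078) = 1.078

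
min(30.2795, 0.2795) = 0.2795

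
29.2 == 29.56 False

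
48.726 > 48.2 True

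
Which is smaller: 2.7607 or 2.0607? 2.0607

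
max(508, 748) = 748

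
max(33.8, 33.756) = 33.8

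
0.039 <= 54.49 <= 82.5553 True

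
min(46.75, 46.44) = 46.44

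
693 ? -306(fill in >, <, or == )>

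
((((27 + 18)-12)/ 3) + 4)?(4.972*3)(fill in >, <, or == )>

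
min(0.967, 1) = 0.967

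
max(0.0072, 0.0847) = 0.0847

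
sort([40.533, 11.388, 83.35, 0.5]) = [0.5, 11.388, 40.533, 83.35]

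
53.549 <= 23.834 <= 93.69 False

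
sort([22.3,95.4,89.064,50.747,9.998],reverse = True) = [95.4,89.064,50.747,22.3,9.998]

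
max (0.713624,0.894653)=0.894653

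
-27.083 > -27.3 True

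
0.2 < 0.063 False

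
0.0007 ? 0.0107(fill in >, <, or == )<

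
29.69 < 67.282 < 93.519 True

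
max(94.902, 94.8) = 94.902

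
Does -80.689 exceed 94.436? No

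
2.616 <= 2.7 True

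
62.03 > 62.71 False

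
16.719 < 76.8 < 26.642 False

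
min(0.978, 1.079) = 0.978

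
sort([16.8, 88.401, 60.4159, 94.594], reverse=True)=[94.594, 88.401, 60.4159, 16.8]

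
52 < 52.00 False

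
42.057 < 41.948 False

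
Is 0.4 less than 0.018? No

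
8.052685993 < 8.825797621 True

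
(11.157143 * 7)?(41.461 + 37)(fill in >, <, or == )<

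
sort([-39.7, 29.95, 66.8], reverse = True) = [66.8, 29.95, -39.7]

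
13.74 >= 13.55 True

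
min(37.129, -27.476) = -27.476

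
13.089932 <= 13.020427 False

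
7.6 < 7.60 False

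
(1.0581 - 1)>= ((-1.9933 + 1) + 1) True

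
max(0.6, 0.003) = 0.6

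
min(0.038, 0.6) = 0.038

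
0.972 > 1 False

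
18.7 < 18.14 False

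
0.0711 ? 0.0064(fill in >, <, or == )>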